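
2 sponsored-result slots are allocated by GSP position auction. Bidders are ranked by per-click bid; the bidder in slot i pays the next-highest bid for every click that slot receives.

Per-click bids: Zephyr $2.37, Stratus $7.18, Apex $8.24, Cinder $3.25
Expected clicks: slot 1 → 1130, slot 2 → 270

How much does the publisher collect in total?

Ranked by bid: $8.24 (Apex) > $7.18 (Stratus) > $3.25 (Cinder) > …
Slot 1: Apex pays $7.18 × 1130 = $8113.40
Slot 2: Stratus pays $3.25 × 270 = $877.50
Total = $8990.90

Total revenue: $8990.90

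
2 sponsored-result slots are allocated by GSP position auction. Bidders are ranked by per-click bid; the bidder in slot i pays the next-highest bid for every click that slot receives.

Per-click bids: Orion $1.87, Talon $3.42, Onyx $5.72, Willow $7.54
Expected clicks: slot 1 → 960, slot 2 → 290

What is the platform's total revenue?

Ranked by bid: $7.54 (Willow) > $5.72 (Onyx) > $3.42 (Talon) > …
Slot 1: Willow pays $5.72 × 960 = $5491.20
Slot 2: Onyx pays $3.42 × 290 = $991.80
Total = $6483.00

Total revenue: $6483.00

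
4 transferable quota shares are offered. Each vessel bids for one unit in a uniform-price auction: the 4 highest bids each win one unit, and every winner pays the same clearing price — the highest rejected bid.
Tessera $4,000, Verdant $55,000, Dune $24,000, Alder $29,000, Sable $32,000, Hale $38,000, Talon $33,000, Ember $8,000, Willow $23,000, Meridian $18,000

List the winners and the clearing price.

Ordering the bids: 55,000 (Verdant), 38,000 (Hale), 33,000 (Talon), 32,000 (Sable), 29,000 (Alder), 24,000 (Dune), …
Winners (4 units): Verdant, Hale, Talon, Sable.
Clearing price = highest rejected bid = $29,000.

Verdant, Hale, Talon, Sable; each pays $29,000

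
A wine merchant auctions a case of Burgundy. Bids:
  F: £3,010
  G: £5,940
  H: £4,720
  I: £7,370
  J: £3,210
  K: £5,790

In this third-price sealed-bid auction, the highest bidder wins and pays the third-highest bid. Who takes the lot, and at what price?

I pays £5,790

Third-price sealed-bid auction: the highest bidder wins and pays the third-highest bid.
Sorting bids: 7,370 (I) > 5,940 (G) > 5,790 (K) > 4,720 (H) > 3,210 (J) > 3,010 (F)
I is highest; pays the third-highest bid, £5,790.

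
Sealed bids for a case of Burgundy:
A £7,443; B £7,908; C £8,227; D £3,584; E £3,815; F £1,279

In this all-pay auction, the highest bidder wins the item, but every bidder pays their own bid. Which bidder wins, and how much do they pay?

All-pay auction: the highest bidder wins the item, but every bidder pays their own bid.
Bids in order: 8,227 (C) > 7,908 (B) > 7,443 (A) > 3,815 (E) > 3,584 (D) > 1,279 (F)
C wins with the top bid; all bids are sunk regardless.

C pays £8,227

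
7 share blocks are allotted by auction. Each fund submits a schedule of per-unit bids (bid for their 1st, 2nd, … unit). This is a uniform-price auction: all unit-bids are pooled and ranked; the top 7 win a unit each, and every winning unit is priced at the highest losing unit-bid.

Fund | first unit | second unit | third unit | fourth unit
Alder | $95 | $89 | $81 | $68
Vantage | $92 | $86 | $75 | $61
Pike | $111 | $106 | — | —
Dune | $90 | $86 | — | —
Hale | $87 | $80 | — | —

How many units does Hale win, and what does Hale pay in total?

Merging the schedules and taking the best 7: 111 (Pike-1), 106 (Pike-2), 95 (Alder-1), 92 (Vantage-1), 90 (Dune-1), 89 (Alder-2), 87 (Hale-1)
First bid not allocated: $86.
Hale wins 1 unit(s) at $86 each.

Hale: 1 unit, pays $86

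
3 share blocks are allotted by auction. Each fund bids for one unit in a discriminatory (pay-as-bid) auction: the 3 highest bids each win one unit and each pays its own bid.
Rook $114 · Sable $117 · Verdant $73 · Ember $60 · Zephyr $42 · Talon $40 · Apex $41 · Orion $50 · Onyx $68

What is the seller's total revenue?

Bids ranked high→low: 117 (Sable), 114 (Rook), 73 (Verdant), 68 (Onyx), 60 (Ember), …
The 3 highest are Sable, Rook, Verdant.
Total revenue = 117 + 114 + 73 = $304.

Total revenue: $304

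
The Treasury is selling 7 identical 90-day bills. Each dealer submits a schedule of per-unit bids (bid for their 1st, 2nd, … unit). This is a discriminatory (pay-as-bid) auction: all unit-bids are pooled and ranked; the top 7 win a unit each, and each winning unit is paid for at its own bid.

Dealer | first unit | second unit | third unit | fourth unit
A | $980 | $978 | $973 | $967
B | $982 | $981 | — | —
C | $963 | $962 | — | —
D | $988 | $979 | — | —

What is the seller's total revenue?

Total revenue: $6,861

Pooled unit-bids ranked (top 7): 988 (D-1), 982 (B-1), 981 (B-2), 980 (A-1), 979 (D-2), 978 (A-2), 973 (A-3)
Next rejected bid: $967 (not a price — pay-as-bid).
Each winning unit pays its own bid.
Revenue = 988 + 982 + 981 + 980 + 979 + 978 + 973 = $6,861.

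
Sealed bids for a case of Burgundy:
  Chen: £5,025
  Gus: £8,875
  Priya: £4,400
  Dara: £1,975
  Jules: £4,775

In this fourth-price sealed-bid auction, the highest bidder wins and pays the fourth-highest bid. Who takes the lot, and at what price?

Gus pays £4,400

Fourth-price sealed-bid auction: the highest bidder wins and pays the fourth-highest bid.
Bids in order: 8,875 (Gus) > 5,025 (Chen) > 4,775 (Jules) > 4,400 (Priya) > 1,975 (Dara)
Gus wins; payment is bid #4 in the ranking = £4,400.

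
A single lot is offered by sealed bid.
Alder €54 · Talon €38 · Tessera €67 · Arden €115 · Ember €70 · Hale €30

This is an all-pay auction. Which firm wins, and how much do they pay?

Sorting bids: 115 (Arden) > 70 (Ember) > 67 (Tessera) > 54 (Alder) > 38 (Talon) > 30 (Hale)
Arden is highest and takes the item; every bidder forfeits their bid.

Arden pays €115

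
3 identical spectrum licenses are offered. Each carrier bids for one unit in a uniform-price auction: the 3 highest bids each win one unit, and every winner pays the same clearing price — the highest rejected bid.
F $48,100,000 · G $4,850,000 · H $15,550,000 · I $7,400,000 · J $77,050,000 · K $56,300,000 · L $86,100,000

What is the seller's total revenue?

Total revenue: $144,300,000

Sorting: 86,100,000 (L), 77,050,000 (J), 56,300,000 (K), 48,100,000 (F), 15,550,000 (H), …
The 3 highest are L, J, K.
Clearing price = highest rejected bid = $48,100,000.
Total revenue = 3 × $48,100,000 = $144,300,000.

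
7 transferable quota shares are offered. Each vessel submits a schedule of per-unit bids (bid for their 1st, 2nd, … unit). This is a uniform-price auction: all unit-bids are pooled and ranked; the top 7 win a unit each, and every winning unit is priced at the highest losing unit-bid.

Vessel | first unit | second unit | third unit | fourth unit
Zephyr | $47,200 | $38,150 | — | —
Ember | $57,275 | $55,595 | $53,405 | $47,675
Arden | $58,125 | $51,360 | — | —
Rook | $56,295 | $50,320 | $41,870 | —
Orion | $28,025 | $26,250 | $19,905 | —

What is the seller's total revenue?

Total revenue: $333,725

Merging the schedules and taking the best 7: 58,125 (Arden-1), 57,275 (Ember-1), 56,295 (Rook-1), 55,595 (Ember-2), 53,405 (Ember-3), 51,360 (Arden-2), 50,320 (Rook-2)
Highest rejected unit-bid = $47,675.
Allocation: Arden 2, Ember 3, Rook 2. Every unit priced at $47,675.
Revenue = 7 × 47,675 = $333,725.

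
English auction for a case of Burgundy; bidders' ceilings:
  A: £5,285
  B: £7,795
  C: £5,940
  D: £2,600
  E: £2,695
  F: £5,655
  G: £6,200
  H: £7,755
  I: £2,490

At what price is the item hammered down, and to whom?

B wins at £7,755

Limits in order: 7,795 (B) > 7,755 (H) > 6,200 (G) > 5,940 (C) > 5,655 (F) > 5,285 (A) > …
Once the price passes £7,755, only B is left; the hammer falls at H's limit of £7,755.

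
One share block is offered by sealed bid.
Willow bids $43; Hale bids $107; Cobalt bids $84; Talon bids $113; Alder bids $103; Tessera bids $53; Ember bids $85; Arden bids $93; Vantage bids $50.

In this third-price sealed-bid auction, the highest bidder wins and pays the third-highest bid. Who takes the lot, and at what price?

Talon pays $103

Third-price sealed-bid auction: the highest bidder wins and pays the third-highest bid.
Bids ranked: 113 (Talon) > 107 (Hale) > 103 (Alder) > 93 (Arden) > 85 (Ember) > 84 (Cobalt) > …
Talon is highest; pays the third-highest bid, $103.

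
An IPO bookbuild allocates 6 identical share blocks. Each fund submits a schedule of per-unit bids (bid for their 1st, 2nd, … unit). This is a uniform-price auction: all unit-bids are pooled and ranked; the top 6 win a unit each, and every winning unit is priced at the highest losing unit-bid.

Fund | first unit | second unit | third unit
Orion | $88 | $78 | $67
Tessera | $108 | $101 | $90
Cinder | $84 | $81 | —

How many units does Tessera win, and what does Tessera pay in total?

All unit-bids, highest first — top 6: 108 (Tessera-1), 101 (Tessera-2), 90 (Tessera-3), 88 (Orion-1), 84 (Cinder-1), 81 (Cinder-2)
Highest rejected unit-bid = $78.
Tessera wins 3 unit(s) at $78 each.

Tessera: 3 units, pays $234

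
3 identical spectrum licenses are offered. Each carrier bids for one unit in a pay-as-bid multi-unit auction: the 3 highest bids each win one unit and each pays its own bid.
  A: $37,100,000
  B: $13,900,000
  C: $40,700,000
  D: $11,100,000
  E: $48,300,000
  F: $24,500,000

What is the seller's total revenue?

Sorting: 48,300,000 (E), 40,700,000 (C), 37,100,000 (A), 24,500,000 (F), 13,900,000 (B), …
The 3 highest are E, C, A.
Total revenue = 48,300,000 + 40,700,000 + 37,100,000 = $126,100,000.

Total revenue: $126,100,000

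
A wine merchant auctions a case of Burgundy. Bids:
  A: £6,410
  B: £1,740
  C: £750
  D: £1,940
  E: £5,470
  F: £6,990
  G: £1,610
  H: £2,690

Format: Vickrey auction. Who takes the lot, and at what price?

Vickrey auction: the highest bidder wins and pays the second-highest bid.
Bids ranked: 6,990 (F) > 6,410 (A) > 5,470 (E) > 2,690 (H) > 1,940 (D) > 1,740 (B) > …
Second-price: F pays A's bid of £6,410.

F pays £6,410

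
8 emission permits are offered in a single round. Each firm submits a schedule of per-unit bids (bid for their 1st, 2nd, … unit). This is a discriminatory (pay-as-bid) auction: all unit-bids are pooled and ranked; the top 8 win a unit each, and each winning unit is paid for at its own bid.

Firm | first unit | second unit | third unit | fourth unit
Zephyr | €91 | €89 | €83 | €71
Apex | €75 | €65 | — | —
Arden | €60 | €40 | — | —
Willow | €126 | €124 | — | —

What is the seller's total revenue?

Total revenue: €724

Merging the schedules and taking the best 8: 126 (Willow-1), 124 (Willow-2), 91 (Zephyr-1), 89 (Zephyr-2), 83 (Zephyr-3), 75 (Apex-1), 71 (Zephyr-4), 65 (Apex-2)
Next rejected bid: €60 (not a price — pay-as-bid).
Each winning unit pays its own bid.
Revenue = 126 + 124 + 91 + 89 + 83 + 75 + 71 + 65 = €724.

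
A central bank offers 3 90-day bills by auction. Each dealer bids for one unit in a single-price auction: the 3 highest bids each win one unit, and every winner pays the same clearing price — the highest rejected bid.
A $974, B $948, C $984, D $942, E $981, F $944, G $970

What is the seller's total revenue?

Ordering the bids: 984 (C), 981 (E), 974 (A), 970 (G), 948 (B), …
Top 3: C, E, A.
Clearing price = highest rejected bid = $970.
Total revenue = 3 × $970 = $2,910.

Total revenue: $2,910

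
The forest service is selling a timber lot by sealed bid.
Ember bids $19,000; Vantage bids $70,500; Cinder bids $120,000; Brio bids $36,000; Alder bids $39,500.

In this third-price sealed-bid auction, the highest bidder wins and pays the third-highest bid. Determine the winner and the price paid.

Cinder pays $39,500

Bids in order: 120,000 (Cinder) > 70,500 (Vantage) > 39,500 (Alder) > 36,000 (Brio) > 19,000 (Ember)
Cinder is highest; pays the third-highest bid, $39,500.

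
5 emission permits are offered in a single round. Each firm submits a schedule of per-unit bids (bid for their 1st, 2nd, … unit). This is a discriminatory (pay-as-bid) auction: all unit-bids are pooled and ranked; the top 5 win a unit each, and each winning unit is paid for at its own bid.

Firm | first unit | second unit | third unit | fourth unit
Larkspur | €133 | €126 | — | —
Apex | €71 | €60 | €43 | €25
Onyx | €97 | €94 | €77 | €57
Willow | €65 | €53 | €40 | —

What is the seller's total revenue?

All unit-bids, highest first — top 5: 133 (Larkspur-1), 126 (Larkspur-2), 97 (Onyx-1), 94 (Onyx-2), 77 (Onyx-3)
Next rejected bid: €71 (not a price — pay-as-bid).
Each winning unit pays its own bid.
Revenue = 133 + 126 + 97 + 94 + 77 = €527.

Total revenue: €527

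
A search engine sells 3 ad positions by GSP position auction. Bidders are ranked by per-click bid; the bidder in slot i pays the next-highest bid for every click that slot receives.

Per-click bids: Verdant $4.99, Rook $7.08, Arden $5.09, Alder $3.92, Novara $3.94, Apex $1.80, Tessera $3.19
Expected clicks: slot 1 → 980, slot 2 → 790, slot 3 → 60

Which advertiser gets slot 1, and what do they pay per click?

Rook; $5.09 per click

Sorting advertisers: $7.08 (Rook) > $5.09 (Arden) > $4.99 (Verdant) > $3.94 (Novara) > …
Slot 1 goes to the first-ranked bidder, Rook, who pays the next bid down: $5.09/click.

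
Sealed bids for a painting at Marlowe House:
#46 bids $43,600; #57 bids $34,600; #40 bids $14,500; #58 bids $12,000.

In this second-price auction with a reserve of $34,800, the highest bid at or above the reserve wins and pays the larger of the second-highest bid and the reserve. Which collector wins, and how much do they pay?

Bids ranked: 43,600 (#46) > 34,600 (#57) > 14,500 (#40) > 12,000 (#58)
Highest eligible bid: #46 at $43,600.
Second-highest bid $34,600 is below the reserve $34,800, so the reserve binds → payment $34,800.

#46 pays $34,800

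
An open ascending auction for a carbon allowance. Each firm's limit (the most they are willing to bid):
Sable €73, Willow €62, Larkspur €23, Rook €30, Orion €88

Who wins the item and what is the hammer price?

Orion wins at €73

Sorting limits: 88 (Orion) > 73 (Sable) > 62 (Willow) > 30 (Rook) > 23 (Larkspur)
Once the price passes €73, only Orion is left; the hammer falls at Sable's limit of €73.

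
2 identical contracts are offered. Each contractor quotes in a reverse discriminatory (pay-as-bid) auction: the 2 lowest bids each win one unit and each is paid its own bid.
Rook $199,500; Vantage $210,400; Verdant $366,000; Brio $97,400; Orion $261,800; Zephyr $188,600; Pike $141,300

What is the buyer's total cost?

Total cost: $238,700

Sorting: 97,400 (Brio), 141,300 (Pike), 188,600 (Zephyr), 199,500 (Rook), …
Lowest 2: Brio, Pike.
Total cost = 97,400 + 141,300 = $238,700.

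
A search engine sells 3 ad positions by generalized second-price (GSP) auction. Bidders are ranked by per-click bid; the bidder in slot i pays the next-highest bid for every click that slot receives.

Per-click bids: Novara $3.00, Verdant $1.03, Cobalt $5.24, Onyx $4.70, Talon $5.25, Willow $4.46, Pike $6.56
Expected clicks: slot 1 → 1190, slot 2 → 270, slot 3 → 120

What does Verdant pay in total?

Sorting advertisers: $6.56 (Pike) > $5.25 (Talon) > $5.24 (Cobalt) > $4.70 (Onyx) > …
Verdant ranks below slot 3 → no slot, pays nothing.

Verdant pays $0.00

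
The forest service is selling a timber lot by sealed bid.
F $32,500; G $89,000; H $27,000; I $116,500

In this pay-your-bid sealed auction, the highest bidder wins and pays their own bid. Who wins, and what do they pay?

I pays $116,500

Pay-your-bid sealed auction: the highest bidder wins and pays their own bid.
Sorting bids: 116,500 (I) > 89,000 (G) > 32,500 (F) > 27,000 (H)
I is highest → pays own bid, $116,500.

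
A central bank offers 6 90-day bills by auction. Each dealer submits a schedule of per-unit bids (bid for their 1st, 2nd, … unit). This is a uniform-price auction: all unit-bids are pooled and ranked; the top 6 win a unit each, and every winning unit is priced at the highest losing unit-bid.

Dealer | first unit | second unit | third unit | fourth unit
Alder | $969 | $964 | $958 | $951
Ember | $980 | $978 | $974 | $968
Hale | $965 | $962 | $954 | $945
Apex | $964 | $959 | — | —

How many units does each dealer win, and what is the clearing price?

Alder 1, Ember 4, Hale 1; clearing price $964

All unit-bids, highest first — top 6: 980 (Ember-1), 978 (Ember-2), 974 (Ember-3), 969 (Alder-1), 968 (Ember-4), 965 (Hale-1)
The (k+1)-th unit-bid is $964.
Allocation: Alder 1, Ember 4, Hale 1.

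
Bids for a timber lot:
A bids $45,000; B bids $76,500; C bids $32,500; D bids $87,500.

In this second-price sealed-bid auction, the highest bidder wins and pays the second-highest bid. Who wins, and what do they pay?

D pays $76,500

Second-price sealed-bid auction: the highest bidder wins and pays the second-highest bid.
Bids ranked: 87,500 (D) > 76,500 (B) > 45,000 (A) > 32,500 (C)
D is highest; pays the second-highest bid, $76,500.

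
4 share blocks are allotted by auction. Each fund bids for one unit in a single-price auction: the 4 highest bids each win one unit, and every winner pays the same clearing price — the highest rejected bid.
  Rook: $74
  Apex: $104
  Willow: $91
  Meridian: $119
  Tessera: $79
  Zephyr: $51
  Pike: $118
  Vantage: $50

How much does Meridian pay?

Bids ranked high→low: 119 (Meridian), 118 (Pike), 104 (Apex), 91 (Willow), 79 (Tessera), 74 (Rook), …
Top 4: Meridian, Pike, Apex, Willow.
Clearing price = highest rejected bid = $79.
Meridian wins → pays $79.

Meridian pays $79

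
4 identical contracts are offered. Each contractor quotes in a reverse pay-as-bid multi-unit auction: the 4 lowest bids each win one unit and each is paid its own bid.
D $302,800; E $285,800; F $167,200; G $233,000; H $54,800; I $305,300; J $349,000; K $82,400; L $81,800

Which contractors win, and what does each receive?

H $54,800, L $81,800, K $82,400, F $167,200

Bids ranked low→high: 54,800 (H), 81,800 (L), 82,400 (K), 167,200 (F), 233,000 (G), 285,800 (E), …
Lowest 4: H, L, K, F.
Each winner is paid its own bid: H $54,800, L $81,800, K $82,400, F $167,200.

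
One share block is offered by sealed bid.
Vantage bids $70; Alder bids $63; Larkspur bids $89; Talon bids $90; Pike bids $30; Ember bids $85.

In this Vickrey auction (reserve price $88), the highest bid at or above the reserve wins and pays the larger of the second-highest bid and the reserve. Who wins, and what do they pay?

Bids ranked: 90 (Talon) > 89 (Larkspur) > 85 (Ember) > 70 (Vantage) > 63 (Alder) > 30 (Pike)
Talon has the top bid at or above the reserve ($90).
Second-highest bid $89 exceeds the reserve $88 → payment $89.

Talon pays $89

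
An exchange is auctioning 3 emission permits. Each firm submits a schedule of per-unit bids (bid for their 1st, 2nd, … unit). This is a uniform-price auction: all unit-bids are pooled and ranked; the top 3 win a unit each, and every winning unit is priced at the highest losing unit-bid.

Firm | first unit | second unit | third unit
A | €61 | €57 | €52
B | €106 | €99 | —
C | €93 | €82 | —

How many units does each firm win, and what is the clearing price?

All unit-bids, highest first — top 3: 106 (B-1), 99 (B-2), 93 (C-1)
Highest rejected unit-bid = €82.
Allocation: B 2, C 1.

B 2, C 1; clearing price €82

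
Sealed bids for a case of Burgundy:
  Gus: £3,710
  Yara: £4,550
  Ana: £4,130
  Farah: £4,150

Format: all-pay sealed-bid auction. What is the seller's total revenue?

Bids ranked: 4,550 (Yara) > 4,150 (Farah) > 4,130 (Ana) > 3,710 (Gus)
Every bidder forfeits their bid regardless of winning.
Revenue = 3,710 + 4,550 + 4,130 + 4,150 = £16,540.

Total revenue: £16,540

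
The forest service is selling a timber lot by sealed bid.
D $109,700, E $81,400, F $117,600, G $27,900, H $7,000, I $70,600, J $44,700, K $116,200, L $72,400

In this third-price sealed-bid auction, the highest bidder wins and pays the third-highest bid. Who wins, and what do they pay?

F pays $109,700

Sorting bids: 117,600 (F) > 116,200 (K) > 109,700 (D) > 81,400 (E) > 72,400 (L) > 70,600 (I) > …
F wins; payment is bid #3 in the ranking = $109,700.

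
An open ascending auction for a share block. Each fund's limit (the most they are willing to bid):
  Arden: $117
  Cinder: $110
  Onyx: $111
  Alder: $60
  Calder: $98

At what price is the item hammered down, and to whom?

Sorting limits: 117 (Arden) > 111 (Onyx) > 110 (Cinder) > 98 (Calder) > 60 (Alder)
Once the price passes $111, only Arden is left; the hammer falls at Onyx's limit of $111.

Arden wins at $111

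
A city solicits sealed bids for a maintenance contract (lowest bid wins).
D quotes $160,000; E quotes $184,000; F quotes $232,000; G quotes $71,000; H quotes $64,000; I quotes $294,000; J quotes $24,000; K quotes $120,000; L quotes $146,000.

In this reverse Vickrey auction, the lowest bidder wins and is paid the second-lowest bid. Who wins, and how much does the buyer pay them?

J is paid $64,000

Bids in order: 24,000 (J) < 64,000 (H) < 71,000 (G) < 120,000 (K) < 146,000 (L) < 160,000 (D) < …
Second-price: J is paid H's bid of $64,000.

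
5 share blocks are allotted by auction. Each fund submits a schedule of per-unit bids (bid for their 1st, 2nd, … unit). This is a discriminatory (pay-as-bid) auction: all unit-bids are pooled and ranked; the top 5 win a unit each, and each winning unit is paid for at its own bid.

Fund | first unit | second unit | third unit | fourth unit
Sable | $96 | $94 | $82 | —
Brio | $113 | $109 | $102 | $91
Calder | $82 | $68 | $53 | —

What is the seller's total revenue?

Total revenue: $514

Pooled unit-bids ranked (top 5): 113 (Brio-1), 109 (Brio-2), 102 (Brio-3), 96 (Sable-1), 94 (Sable-2)
Next rejected bid: $91 (not a price — pay-as-bid).
Each winning unit pays its own bid.
Revenue = 113 + 109 + 102 + 96 + 94 = $514.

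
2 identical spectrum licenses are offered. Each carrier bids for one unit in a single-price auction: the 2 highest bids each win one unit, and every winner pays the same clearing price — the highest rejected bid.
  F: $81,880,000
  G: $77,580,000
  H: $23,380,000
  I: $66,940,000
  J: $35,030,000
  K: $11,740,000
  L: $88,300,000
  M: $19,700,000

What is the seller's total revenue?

Ordering the bids: 88,300,000 (L), 81,880,000 (F), 77,580,000 (G), 66,940,000 (I), …
Winners (2 units): L, F.
First losing bid is G's $77,580,000, which sets the uniform price.
Total revenue = 2 × $77,580,000 = $155,160,000.

Total revenue: $155,160,000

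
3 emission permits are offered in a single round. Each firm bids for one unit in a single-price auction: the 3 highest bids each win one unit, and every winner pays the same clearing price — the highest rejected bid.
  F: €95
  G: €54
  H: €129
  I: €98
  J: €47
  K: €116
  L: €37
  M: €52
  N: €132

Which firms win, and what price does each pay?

Sorting: 132 (N), 129 (H), 116 (K), 98 (I), 95 (F), …
Winners (3 units): N, H, K.
Highest unsuccessful bid: €98 → clearing price.

N, H, K; each pays €98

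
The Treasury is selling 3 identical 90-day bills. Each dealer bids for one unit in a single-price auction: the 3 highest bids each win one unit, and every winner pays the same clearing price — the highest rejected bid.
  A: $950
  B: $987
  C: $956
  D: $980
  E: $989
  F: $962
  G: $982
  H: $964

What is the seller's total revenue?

Total revenue: $2,940

Sorting: 989 (E), 987 (B), 982 (G), 980 (D), 964 (H), …
Top 3: E, B, G.
First losing bid is D's $980, which sets the uniform price.
Total revenue = 3 × $980 = $2,940.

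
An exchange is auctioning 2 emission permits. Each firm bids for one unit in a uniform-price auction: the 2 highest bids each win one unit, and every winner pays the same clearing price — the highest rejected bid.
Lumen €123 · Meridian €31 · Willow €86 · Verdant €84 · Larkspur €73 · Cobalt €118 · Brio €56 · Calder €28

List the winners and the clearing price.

Lumen, Cobalt; each pays €86

Sorting: 123 (Lumen), 118 (Cobalt), 86 (Willow), 84 (Verdant), …
Winners (2 units): Lumen, Cobalt.
First losing bid is Willow's €86, which sets the uniform price.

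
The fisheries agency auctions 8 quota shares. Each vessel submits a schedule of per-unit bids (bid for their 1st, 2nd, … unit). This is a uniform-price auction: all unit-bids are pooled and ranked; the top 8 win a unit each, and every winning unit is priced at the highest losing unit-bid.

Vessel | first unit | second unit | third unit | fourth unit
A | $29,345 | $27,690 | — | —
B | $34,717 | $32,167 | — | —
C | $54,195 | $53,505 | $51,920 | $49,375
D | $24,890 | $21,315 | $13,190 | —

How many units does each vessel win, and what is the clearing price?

All unit-bids, highest first — top 8: 54,195 (C-1), 53,505 (C-2), 51,920 (C-3), 49,375 (C-4), 34,717 (B-1), 32,167 (B-2), 29,345 (A-1), 27,690 (A-2)
First bid not allocated: $24,890.
Allocation: A 2, B 2, C 4.

A 2, B 2, C 4; clearing price $24,890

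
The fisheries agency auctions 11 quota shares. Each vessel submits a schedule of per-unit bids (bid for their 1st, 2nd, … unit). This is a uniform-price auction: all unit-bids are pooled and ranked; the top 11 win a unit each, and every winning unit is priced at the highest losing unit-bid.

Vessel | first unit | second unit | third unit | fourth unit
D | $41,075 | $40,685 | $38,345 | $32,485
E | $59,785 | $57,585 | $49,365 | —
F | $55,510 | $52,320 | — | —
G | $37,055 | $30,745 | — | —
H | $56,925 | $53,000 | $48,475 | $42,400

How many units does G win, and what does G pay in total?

G: 0 units, pays $0

Pooled unit-bids ranked (top 11): 59,785 (E-1), 57,585 (E-2), 56,925 (H-1), 55,510 (F-1), 53,000 (H-2), 52,320 (F-2), 49,365 (E-3), 48,475 (H-3), 42,400 (H-4), 41,075 (D-1), 40,685 (D-2)
Highest rejected unit-bid = $38,345.
G wins 0 unit(s) at $38,345 each.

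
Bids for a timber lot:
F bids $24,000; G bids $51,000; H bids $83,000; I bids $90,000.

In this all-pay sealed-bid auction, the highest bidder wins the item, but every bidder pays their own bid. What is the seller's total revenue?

Bids ranked: 90,000 (I) > 83,000 (H) > 51,000 (G) > 24,000 (F)
Every bidder forfeits their bid regardless of winning.
Revenue = 24,000 + 51,000 + 83,000 + 90,000 = $248,000.

Total revenue: $248,000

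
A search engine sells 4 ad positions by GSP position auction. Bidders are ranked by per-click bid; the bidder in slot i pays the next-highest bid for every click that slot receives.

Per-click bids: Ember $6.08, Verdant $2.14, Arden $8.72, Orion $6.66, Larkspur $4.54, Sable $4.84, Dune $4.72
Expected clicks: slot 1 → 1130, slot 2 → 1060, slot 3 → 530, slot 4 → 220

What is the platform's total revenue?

Total revenue: $17574.20

Ranked by bid: $8.72 (Arden) > $6.66 (Orion) > $6.08 (Ember) > $4.84 (Sable) > $4.72 (Dune) > …
Slot 1: Arden pays $6.66 × 1130 = $7525.80
Slot 2: Orion pays $6.08 × 1060 = $6444.80
Slot 3: Ember pays $4.84 × 530 = $2565.20
Slot 4: Sable pays $4.72 × 220 = $1038.40
Total = $17574.20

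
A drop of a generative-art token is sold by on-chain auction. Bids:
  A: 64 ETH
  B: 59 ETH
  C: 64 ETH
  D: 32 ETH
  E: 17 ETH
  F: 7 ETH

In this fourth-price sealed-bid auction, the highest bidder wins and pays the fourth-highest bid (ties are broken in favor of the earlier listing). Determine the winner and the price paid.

Sorting bids: 64 (A) > 64 (C) > 59 (B) > 32 (D) > 17 (E) > 7 (F)
Tie at 64 ETH → A wins by tie-break.
A is highest; pays the fourth-highest bid, 32 ETH.

A pays 32 ETH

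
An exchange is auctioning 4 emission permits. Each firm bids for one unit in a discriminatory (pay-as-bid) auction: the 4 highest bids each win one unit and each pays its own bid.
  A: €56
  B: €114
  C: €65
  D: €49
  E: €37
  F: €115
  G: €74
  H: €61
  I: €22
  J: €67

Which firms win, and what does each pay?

Ordering the bids: 115 (F), 114 (B), 74 (G), 67 (J), 65 (C), 61 (H), …
The 4 highest are F, B, G, J.
Each winner pays its own bid: F €115, B €114, G €74, J €67.

F €115, B €114, G €74, J €67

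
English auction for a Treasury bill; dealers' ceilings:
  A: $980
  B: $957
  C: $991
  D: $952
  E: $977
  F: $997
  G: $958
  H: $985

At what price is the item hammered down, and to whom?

F wins at $991

Limits in order: 997 (F) > 991 (C) > 985 (H) > 980 (A) > 977 (E) > 958 (G) > …
Bidding ends when C exits at $991; F takes it.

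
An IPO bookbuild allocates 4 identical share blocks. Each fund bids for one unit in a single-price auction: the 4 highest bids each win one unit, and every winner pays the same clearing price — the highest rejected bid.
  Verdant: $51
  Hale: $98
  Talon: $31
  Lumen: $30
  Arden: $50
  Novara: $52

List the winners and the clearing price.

Ordering the bids: 98 (Hale), 52 (Novara), 51 (Verdant), 50 (Arden), 31 (Talon), 30 (Lumen)
Top 4: Hale, Novara, Verdant, Arden.
First losing bid is Talon's $31, which sets the uniform price.

Hale, Novara, Verdant, Arden; each pays $31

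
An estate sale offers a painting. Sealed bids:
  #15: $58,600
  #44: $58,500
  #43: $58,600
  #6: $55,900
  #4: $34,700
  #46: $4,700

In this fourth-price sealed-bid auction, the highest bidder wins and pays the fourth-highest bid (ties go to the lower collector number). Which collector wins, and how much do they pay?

#15 pays $55,900

Bids in order: 58,600 (#15) > 58,600 (#43) > 58,500 (#44) > 55,900 (#6) > 34,700 (#4) > 4,700 (#46)
Tie at $58,600 → #15 wins by tie-break.
#15 wins; payment is bid #4 in the ranking = $55,900.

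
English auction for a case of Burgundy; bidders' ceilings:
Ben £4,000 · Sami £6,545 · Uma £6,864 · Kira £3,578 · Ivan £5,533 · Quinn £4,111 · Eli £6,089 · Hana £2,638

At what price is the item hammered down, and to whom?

Rule: the price rises until one bidder remains; the winner pays the price at which the last rival dropped out.
Limits ranked: 6,864 (Uma) > 6,545 (Sami) > 6,089 (Eli) > 5,533 (Ivan) > 4,111 (Quinn) > 4,000 (Ben) > …
Bidding ends when Sami exits at £6,545; Uma takes it.

Uma wins at £6,545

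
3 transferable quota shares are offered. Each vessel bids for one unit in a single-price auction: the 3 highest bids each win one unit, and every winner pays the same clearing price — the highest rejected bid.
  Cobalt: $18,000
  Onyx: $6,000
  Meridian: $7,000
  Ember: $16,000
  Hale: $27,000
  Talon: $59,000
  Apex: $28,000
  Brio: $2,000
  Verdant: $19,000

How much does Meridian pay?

Ordering the bids: 59,000 (Talon), 28,000 (Apex), 27,000 (Hale), 19,000 (Verdant), 18,000 (Cobalt), …
Top 3: Talon, Apex, Hale.
Clearing price = highest rejected bid = $19,000.
Meridian does not win → pays $0.

Meridian pays $0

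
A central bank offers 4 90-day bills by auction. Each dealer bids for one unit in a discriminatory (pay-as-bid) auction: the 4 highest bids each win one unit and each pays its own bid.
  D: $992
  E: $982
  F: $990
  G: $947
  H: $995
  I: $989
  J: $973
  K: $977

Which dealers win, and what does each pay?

Ordering the bids: 995 (H), 992 (D), 990 (F), 989 (I), 982 (E), 977 (K), …
Winners (4 units): H, D, F, I.
Each winner pays its own bid: H $995, D $992, F $990, I $989.

H $995, D $992, F $990, I $989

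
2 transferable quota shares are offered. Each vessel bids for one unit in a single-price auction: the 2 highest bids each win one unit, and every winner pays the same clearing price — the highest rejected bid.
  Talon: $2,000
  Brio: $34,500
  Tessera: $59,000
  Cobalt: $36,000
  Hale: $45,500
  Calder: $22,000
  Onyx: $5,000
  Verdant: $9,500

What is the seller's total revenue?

Total revenue: $72,000

Sorting: 59,000 (Tessera), 45,500 (Hale), 36,000 (Cobalt), 34,500 (Brio), …
The 2 highest are Tessera, Hale.
Clearing price = highest rejected bid = $36,000.
Total revenue = 2 × $36,000 = $72,000.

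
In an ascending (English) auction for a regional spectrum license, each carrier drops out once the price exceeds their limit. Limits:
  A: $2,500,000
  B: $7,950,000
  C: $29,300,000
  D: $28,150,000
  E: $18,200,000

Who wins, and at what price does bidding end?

C wins at $28,150,000

Limits in order: 29,300,000 (C) > 28,150,000 (D) > 18,200,000 (E) > 7,950,000 (B) > 2,500,000 (A)
D is the last rival to drop out, at $28,150,000; C remains and wins at that price.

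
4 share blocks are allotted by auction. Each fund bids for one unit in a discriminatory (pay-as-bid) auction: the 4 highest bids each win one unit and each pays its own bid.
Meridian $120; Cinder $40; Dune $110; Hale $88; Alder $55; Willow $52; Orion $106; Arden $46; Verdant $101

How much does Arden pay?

Sorting: 120 (Meridian), 110 (Dune), 106 (Orion), 101 (Verdant), 88 (Hale), 55 (Alder), …
Winners (4 units): Meridian, Dune, Orion, Verdant.
Arden does not win → $0.

Arden pays $0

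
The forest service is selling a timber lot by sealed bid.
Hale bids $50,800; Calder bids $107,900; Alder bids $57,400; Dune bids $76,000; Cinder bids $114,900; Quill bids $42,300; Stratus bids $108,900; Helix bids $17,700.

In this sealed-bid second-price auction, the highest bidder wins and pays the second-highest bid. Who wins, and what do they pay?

Cinder pays $108,900

Bids in order: 114,900 (Cinder) > 108,900 (Stratus) > 107,900 (Calder) > 76,000 (Dune) > 57,400 (Alder) > 50,800 (Hale) > …
Cinder is highest; pays the second-highest bid, $108,900.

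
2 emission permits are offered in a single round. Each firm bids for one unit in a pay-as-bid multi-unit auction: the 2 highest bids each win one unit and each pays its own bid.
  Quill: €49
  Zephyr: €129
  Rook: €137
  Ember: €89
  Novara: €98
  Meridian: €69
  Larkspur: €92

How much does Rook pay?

Rook pays €137

Sorting: 137 (Rook), 129 (Zephyr), 98 (Novara), 92 (Larkspur), …
Winners (2 units): Rook, Zephyr.
Rook wins → own bid €137.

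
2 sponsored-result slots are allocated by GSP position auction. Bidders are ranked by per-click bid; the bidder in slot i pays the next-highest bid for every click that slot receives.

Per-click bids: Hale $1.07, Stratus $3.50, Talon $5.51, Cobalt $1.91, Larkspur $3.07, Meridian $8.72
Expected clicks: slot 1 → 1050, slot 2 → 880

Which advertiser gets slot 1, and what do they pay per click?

Per-click bids in order: $8.72 (Meridian) > $5.51 (Talon) > $3.50 (Stratus) > …
Slot 1 goes to the first-ranked bidder, Meridian, who pays the next bid down: $5.51/click.

Meridian; $5.51 per click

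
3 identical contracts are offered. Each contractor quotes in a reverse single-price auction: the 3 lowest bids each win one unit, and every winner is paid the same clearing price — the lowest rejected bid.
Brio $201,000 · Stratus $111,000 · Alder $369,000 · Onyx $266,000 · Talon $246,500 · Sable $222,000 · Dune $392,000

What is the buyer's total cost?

Sorting: 111,000 (Stratus), 201,000 (Brio), 222,000 (Sable), 246,500 (Talon), 266,000 (Onyx), …
Winners (3 units): Stratus, Brio, Sable.
Lowest unsuccessful bid: $246,500 → clearing price.
Total cost = 3 × $246,500 = $739,500.

Total cost: $739,500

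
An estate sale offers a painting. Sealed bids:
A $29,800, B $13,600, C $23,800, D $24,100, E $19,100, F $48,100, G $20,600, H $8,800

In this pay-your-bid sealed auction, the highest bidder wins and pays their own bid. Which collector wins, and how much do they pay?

Bids in order: 48,100 (F) > 29,800 (A) > 24,100 (D) > 23,800 (C) > 20,600 (G) > 19,100 (E) > …
First-price: F pays what they bid, $48,100.

F pays $48,100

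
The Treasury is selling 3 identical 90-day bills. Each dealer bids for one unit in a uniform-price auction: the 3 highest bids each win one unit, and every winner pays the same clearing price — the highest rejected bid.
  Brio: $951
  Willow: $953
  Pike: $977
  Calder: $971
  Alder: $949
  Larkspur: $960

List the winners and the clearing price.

Pike, Calder, Larkspur; each pays $953

Sorting: 977 (Pike), 971 (Calder), 960 (Larkspur), 953 (Willow), 951 (Brio), …
The 3 highest are Pike, Calder, Larkspur.
Clearing price = highest rejected bid = $953.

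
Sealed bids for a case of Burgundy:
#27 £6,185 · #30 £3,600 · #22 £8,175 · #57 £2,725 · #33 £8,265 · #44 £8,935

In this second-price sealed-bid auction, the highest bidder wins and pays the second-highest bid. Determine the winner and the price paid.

#44 pays £8,265

Sorting bids: 8,935 (#44) > 8,265 (#33) > 8,175 (#22) > 6,185 (#27) > 3,600 (#30) > 2,725 (#57)
#44 wins with the highest bid; price is set by the runner-up at £8,265.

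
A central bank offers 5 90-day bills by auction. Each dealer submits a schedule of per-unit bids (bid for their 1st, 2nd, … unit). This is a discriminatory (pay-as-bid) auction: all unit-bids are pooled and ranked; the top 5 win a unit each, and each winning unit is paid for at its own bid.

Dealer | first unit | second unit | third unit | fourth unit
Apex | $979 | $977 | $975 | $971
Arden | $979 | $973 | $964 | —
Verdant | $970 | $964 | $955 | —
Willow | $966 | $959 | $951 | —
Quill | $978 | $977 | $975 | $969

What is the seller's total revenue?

Total revenue: $4,890

Pooled unit-bids ranked (top 5): 979 (Apex-1), 979 (Arden-1), 978 (Quill-1), 977 (Apex-2), 977 (Quill-2)
Next rejected bid: $975 (not a price — pay-as-bid).
Each winning unit pays its own bid.
Revenue = 979 + 979 + 978 + 977 + 977 = $4,890.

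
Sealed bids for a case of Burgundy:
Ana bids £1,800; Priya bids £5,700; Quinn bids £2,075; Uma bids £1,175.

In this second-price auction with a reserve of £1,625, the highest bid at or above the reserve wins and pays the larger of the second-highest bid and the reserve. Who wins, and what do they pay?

Rule: the highest bid at or above the reserve wins and pays the larger of the second-highest bid and the reserve.
Bids ranked: 5,700 (Priya) > 2,075 (Quinn) > 1,800 (Ana) > 1,175 (Uma)
Highest eligible bid: Priya at £5,700.
max(second-highest £2,075, reserve £1,625) = £2,075; the reserve does not bind.

Priya pays £2,075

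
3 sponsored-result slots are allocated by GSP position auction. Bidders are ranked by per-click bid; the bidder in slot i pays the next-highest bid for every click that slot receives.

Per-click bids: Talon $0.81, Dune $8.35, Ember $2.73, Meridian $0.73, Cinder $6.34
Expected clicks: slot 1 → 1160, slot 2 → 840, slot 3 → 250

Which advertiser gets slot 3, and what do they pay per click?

Ember; $0.81 per click

Ranked by bid: $8.35 (Dune) > $6.34 (Cinder) > $2.73 (Ember) > $0.81 (Talon) > …
Slot 3 goes to the third-ranked bidder, Ember, who pays the next bid down: $0.81/click.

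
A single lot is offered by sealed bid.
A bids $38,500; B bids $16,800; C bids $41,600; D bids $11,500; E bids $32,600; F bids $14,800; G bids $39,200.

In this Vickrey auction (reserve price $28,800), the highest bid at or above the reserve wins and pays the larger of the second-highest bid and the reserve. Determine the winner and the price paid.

C pays $39,200

Bids in order: 41,600 (C) > 39,200 (G) > 38,500 (A) > 32,600 (E) > 16,800 (B) > 14,800 (F) > …
C has the top bid at or above the reserve ($41,600).
max(second-highest $39,200, reserve $28,800) = $39,200; the reserve does not bind.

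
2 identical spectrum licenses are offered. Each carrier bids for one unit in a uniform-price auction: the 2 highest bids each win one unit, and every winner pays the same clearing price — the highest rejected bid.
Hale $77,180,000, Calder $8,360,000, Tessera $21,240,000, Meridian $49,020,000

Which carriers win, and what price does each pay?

Sorting: 77,180,000 (Hale), 49,020,000 (Meridian), 21,240,000 (Tessera), 8,360,000 (Calder)
Top 2: Hale, Meridian.
Clearing price = highest rejected bid = $21,240,000.

Hale, Meridian; each pays $21,240,000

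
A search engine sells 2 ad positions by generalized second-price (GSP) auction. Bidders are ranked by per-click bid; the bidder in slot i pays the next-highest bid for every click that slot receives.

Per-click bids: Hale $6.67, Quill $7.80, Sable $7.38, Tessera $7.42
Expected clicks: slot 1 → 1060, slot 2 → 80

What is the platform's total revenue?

Ranked by bid: $7.80 (Quill) > $7.42 (Tessera) > $7.38 (Sable) > …
Slot 1: Quill pays $7.42 × 1060 = $7865.20
Slot 2: Tessera pays $7.38 × 80 = $590.40
Total = $8455.60

Total revenue: $8455.60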